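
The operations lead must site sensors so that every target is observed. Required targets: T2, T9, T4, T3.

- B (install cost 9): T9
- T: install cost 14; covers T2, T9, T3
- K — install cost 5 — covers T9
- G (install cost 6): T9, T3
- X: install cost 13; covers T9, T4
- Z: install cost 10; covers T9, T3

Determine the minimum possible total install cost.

27

The greedy cost-per-new-target heuristic would pick G, X, and T for 33, but a cheaper cover exists.
Choose T and X: together they cover T2, T9, T4, T3 — every target.
Total install cost: 14 + 13 = 27.
No cover costs less than 27.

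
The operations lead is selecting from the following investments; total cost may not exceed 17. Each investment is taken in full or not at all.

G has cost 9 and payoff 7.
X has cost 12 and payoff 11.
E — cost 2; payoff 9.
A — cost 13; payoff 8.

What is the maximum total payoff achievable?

X + E: cost 12 + 2 = 14 ≤ 17, payoff 11 + 9 = 20.
G + E: cost 9 + 2 = 11 ≤ 17, payoff 7 + 9 = 16.
E + A: cost 2 + 13 = 15 ≤ 17, payoff 9 + 8 = 17.
Best is X and E with total payoff 20.

20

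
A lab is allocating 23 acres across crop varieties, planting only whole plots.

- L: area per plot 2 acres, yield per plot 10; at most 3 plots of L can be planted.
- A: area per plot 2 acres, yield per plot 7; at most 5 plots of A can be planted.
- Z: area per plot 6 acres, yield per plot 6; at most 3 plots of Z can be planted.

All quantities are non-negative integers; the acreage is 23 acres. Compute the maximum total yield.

Take 3×L, 5×A, and 1×Z: area 22 ≤ 23, yield 3·10 + 5·7 + 1·6 = 71.
L has the best ratio (10/2) and is taken to its limit of 3; remaining capacity is filled optimally with the others.

71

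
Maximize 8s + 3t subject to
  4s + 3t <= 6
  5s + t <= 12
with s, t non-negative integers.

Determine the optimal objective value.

(s,t)=(1,0): 4·1+3·0=4≤6, 5·1+1·0=5≤12, objective 8.
(s,t)=(0,1): 4·0+3·1=3≤6, 5·0+1·1=1≤12, objective 3.
(s,t)=(0,0): 4·0+3·0=0≤6, 5·0+1·0=0≤12, objective 0.
No feasible integer point exceeds 8.

8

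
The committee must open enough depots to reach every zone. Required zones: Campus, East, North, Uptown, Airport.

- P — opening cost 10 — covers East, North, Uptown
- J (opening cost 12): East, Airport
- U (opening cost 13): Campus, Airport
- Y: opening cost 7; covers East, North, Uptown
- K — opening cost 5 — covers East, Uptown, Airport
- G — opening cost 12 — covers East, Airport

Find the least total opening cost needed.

The greedy cost-per-new-zone heuristic would pick K, Y, and U for 25, but a cheaper cover exists.
Choose U and Y: together they cover Campus, East, North, Uptown, Airport — every zone.
Total opening cost: 13 + 7 = 20.
No cover costs less than 20.

20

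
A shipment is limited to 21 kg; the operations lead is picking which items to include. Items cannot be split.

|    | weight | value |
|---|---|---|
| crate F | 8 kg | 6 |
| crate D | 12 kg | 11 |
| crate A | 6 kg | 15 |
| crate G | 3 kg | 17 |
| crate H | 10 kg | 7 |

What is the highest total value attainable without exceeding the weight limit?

43

This is an integer program with binary decision variables.
Take crate D, crate A, and crate G: weight 12 + 6 + 3 = 21 ≤ 21, value 11 + 15 + 17 = 43.
No other feasible combination does better.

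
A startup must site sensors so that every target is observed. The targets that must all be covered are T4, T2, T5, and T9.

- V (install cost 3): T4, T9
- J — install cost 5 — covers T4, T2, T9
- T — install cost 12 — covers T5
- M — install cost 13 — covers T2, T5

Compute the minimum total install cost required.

16

This is a weighted set-cover instance.
The greedy cost-per-new-target heuristic would pick V, J, and T for 20, but a cheaper cover exists.
Choose V and M: together they cover T4, T2, T5, T9 — every target.
Total install cost: 3 + 13 = 16.
No cover costs less than 16.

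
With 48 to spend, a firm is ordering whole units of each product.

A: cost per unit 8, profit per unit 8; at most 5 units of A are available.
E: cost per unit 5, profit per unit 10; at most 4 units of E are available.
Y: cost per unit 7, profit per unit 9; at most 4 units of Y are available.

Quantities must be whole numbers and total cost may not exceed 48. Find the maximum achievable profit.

This is a bounded integer knapsack.
4×E and 4×Y: cost 48 ≤ 48, profit 4·10 + 4·9 = 76.
4×E and 3×Y: cost 41 ≤ 48, profit 4·10 + 3·9 = 67.
Best is 76.

76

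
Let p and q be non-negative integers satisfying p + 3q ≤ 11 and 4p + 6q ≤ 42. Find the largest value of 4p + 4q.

(p,q)=(10,0) is feasible, giving 40.
(p,q)=(9,0) is feasible, giving 36.
The best lattice point is (10,0), giving 40.

40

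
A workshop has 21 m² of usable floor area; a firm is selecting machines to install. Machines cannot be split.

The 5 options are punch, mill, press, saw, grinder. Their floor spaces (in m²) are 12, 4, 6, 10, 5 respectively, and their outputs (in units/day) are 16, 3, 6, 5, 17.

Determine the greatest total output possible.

36

punch + grinder: floor space 12 + 5 = 17 ≤ 21, output 16 + 17 = 33.
punch + mill + grinder: floor space 12 + 4 + 5 = 21 ≤ 21, output 16 + 3 + 17 = 36.
press + saw + grinder: floor space 6 + 10 + 5 = 21 ≤ 21, output 6 + 5 + 17 = 28.
Best is punch, mill, and grinder with total output 36.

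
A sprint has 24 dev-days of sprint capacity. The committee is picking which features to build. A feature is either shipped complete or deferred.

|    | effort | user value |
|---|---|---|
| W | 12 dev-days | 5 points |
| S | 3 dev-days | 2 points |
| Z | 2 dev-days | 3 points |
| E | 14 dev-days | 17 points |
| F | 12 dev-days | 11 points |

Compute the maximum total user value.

S + Z + E: effort 3 + 2 + 14 = 19 ≤ 24, user value 2 + 3 + 17 = 22.
Z + E: effort 2 + 14 = 16 ≤ 24, user value 3 + 17 = 20.
Best is S, Z, and E with total user value 22.

22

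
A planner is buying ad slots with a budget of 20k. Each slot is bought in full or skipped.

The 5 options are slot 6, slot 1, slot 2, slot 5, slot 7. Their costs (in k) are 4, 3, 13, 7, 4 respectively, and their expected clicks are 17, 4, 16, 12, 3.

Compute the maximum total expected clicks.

slot 6 + slot 1 + slot 2: cost 4 + 3 + 13 = 20 ≤ 20, expected clicks 17 + 4 + 16 = 37.
slot 6 + slot 1 + slot 5: cost 4 + 3 + 7 = 14 ≤ 20, expected clicks 17 + 4 + 12 = 33.
slot 6 + slot 1 + slot 5 + slot 7: cost 4 + 3 + 7 + 4 = 18 ≤ 20, expected clicks 17 + 4 + 12 + 3 = 36.
Best is slot 6, slot 1, and slot 2 with total expected clicks 37.

37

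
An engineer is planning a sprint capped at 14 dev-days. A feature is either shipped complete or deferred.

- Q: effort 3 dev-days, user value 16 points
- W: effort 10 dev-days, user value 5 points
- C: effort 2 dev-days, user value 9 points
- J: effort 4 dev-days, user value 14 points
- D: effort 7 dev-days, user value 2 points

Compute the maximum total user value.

39

Q + C + J: effort 3 + 2 + 4 = 9 ≤ 14, user value 16 + 9 + 14 = 39.
Q + J: effort 3 + 4 = 7 ≤ 14, user value 16 + 14 = 30.
Q + J + D: effort 3 + 4 + 7 = 14 ≤ 14, user value 16 + 14 + 2 = 32.
Best is Q, C, and J with total user value 39.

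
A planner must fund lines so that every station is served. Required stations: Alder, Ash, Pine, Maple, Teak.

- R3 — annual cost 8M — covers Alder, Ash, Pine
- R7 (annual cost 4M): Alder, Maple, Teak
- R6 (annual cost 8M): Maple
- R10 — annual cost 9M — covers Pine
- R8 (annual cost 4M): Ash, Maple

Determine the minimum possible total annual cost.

Choose R3 and R7: together they cover Alder, Ash, Pine, Maple, Teak — every station.
Total annual cost: 8 + 4 = 12.

12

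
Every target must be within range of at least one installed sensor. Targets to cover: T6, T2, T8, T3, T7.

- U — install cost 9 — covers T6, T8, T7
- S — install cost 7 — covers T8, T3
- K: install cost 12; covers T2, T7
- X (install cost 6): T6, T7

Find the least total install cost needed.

The greedy cost-per-new-target heuristic would pick U, S, and K for 28, but a cheaper cover exists.
Choose S, K, and X: together they cover T6, T2, T8, T3, T7 — every target.
Total install cost: 7 + 12 + 6 = 25.
No cover costs less than 25.

25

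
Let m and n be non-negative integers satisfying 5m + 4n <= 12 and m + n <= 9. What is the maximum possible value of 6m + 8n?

(m,n)=(0,3): 5·0+4·3=12≤12, 1·0+1·3=3≤9, objective 24.
(m,n)=(0,2): 5·0+4·2=8≤12, 1·0+1·2=2≤9, objective 16.
No feasible integer point exceeds 24.

24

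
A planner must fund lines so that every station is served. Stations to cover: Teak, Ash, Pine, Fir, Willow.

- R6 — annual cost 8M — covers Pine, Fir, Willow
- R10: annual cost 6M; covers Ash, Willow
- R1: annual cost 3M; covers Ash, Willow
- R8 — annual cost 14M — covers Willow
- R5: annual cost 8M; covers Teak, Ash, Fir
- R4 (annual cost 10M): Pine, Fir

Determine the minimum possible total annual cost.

16

This is an integer covering problem.
The greedy cost-per-new-station heuristic would pick R1, R6, and R5 for 19, but a cheaper cover exists.
Choose R6 and R5: together they cover Teak, Ash, Pine, Fir, Willow — every station.
Total annual cost: 8 + 8 = 16.
No cover costs less than 16.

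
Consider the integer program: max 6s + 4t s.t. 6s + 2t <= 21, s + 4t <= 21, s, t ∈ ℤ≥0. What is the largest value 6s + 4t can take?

Relaxing integrality, the LP optimum is 30.55 at (s,t) = (1.91, 4.77), which is not an integer point.
(s,t)=(2,4): 6·2+2·4=20≤21, 1·2+4·4=18≤21, objective 28.
(s,t)=(1,5): 6·1+2·5=16≤21, 1·1+4·5=21≤21, objective 26.
(s,t)=(2,3): 6·2+2·3=18≤21, 1·2+4·3=14≤21, objective 24.
The best lattice point is (2,4), giving 28.

28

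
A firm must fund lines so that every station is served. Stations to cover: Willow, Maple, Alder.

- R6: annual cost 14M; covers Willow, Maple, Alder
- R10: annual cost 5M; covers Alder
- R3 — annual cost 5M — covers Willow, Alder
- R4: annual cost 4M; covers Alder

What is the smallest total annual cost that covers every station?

14

The greedy cost-per-new-station heuristic would pick R3 and R6 for 19, but a cheaper cover exists.
R6 alone covers Willow, Maple, Alder — every station.
Total annual cost: 14.
No cover costs less than 14.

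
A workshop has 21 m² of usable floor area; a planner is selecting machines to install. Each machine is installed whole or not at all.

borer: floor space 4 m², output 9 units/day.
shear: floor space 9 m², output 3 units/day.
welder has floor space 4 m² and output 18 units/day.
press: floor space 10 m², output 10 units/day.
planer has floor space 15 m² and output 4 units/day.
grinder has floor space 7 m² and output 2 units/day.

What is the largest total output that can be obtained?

37

Allowing fractional choices, the relaxed optimum would be about 38.0, but machines are indivisible.
borer + shear + welder: floor space 4 + 9 + 4 = 17 ≤ 21, output 9 + 3 + 18 = 30.
welder + press + grinder: floor space 4 + 10 + 7 = 21 ≤ 21, output 18 + 10 + 2 = 30.
borer + welder + press: floor space 4 + 4 + 10 = 18 ≤ 21, output 9 + 18 + 10 = 37.
Best is borer, welder, and press with total output 37.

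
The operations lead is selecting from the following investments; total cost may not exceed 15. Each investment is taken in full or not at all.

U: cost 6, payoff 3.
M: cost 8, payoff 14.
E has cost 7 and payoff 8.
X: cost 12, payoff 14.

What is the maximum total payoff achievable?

22

Take M and E: cost 8 + 7 = 15 ≤ 15, payoff 14 + 8 = 22.
No other feasible combination does better.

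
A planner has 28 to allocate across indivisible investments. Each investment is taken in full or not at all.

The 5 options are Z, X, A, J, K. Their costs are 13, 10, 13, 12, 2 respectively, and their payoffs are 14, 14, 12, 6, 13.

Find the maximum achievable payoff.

41

Allowing fractional choices, the relaxed optimum would be about 43.8, but investments are indivisible.
X + A + K: cost 10 + 13 + 2 = 25 ≤ 28, payoff 14 + 12 + 13 = 39.
Z + X + K: cost 13 + 10 + 2 = 25 ≤ 28, payoff 14 + 14 + 13 = 41.
Best is Z, X, and K with total payoff 41.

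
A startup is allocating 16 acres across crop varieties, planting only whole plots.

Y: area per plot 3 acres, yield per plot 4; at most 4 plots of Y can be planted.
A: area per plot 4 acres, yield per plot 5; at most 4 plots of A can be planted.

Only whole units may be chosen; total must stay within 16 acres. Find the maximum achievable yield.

Y has the best ratio (4/3); taking only Y gives at most 4×4 = 16 (stopped by the supply cap of 4).
Mixing does better — 4×Y and 1×A: area 16 ≤ 16, yield 4·4 + 1·5 = 21.

21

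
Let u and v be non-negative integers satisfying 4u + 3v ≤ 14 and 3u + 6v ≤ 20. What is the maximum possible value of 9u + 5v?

28

Relaxing integrality, the LP optimum is 31.50 at (u,v) = (3.5, 0), which is not an integer point.
(u,v)=(2,2): 4·2+3·2=14≤14, 3·2+6·2=18≤20, objective 28.
(u,v)=(3,0): 4·3+3·0=12≤14, 3·3+6·0=9≤20, objective 27.
(u,v)=(2,1): 4·2+3·1=11≤14, 3·2+6·1=12≤20, objective 23.
(u,v)=(1,2): 4·1+3·2=10≤14, 3·1+6·2=15≤20, objective 19.
No feasible integer point exceeds 28.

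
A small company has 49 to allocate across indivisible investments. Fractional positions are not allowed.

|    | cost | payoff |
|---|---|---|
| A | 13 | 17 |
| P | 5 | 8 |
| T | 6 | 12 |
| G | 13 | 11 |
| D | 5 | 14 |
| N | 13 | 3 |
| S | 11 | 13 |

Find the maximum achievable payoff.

Allowing fractional choices, the relaxed optimum would be about 71.6, but investments are indivisible.
A + T + G + D + S: cost 13 + 6 + 13 + 5 + 11 = 48 ≤ 49, payoff 17 + 12 + 11 + 14 + 13 = 67.
A + P + T + D + S: cost 13 + 5 + 6 + 5 + 11 = 40 ≤ 49, payoff 17 + 8 + 12 + 14 + 13 = 64.
Best is A, T, G, D, and S with total payoff 67.

67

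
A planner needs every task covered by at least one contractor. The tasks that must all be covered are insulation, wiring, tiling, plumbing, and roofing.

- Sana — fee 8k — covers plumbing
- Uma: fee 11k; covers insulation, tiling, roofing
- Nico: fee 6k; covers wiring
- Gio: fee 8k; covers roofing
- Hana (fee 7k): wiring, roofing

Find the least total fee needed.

25

This is a weighted set-cover instance.
The greedy cost-per-new-task heuristic would pick Hana, Uma, and Sana for 26, but a cheaper cover exists.
Choose Sana, Uma, and Nico: together they cover insulation, wiring, tiling, plumbing, roofing — every task.
Total fee: 8 + 11 + 6 = 25.
No cover costs less than 25.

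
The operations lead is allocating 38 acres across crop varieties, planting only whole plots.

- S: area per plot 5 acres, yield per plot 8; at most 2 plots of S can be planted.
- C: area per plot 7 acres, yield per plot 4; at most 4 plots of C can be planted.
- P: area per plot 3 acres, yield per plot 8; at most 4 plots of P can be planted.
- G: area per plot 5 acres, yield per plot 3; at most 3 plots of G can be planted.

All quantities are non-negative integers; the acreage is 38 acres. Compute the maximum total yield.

Take 2×S, 4×P, and 3×G: area 37 ≤ 38, yield 2·8 + 4·8 + 3·3 = 57.
P has the best ratio (8/3) and is taken to its limit of 4; remaining capacity is filled optimally with the others.

57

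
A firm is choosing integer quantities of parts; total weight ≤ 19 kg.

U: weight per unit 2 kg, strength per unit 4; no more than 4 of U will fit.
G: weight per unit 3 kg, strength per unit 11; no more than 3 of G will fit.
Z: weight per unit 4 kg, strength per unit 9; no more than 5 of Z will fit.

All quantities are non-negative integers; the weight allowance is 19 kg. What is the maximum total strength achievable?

G has the best ratio (11/3); taking only G gives at most 3×11 = 33 (stopped by the supply cap of 3).
Mixing does better — 1×U, 3×G, and 2×Z: weight 19 ≤ 19, strength 1·4 + 3·11 + 2·9 = 55.

55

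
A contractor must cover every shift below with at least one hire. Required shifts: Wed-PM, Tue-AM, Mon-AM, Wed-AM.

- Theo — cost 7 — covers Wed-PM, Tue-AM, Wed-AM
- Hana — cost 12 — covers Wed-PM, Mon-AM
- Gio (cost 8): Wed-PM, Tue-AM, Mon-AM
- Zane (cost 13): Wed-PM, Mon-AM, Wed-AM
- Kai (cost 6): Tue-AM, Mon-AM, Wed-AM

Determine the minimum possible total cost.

13

Choose Theo and Kai: together they cover Wed-PM, Tue-AM, Mon-AM, Wed-AM — every shift.
Total cost: 7 + 6 = 13.
No cover costs less than 13.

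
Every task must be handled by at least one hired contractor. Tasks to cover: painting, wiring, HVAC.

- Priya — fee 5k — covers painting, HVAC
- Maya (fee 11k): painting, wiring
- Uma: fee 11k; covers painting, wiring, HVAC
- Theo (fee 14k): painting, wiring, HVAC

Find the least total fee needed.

The greedy cost-per-new-task heuristic would pick Priya and Maya for 16, but a cheaper cover exists.
Uma alone covers painting, wiring, HVAC — every task.
Total fee: 11.
No cover costs less than 11.

11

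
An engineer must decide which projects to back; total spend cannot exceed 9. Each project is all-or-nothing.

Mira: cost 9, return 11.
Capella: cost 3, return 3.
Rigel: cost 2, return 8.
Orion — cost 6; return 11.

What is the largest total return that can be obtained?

19

Take Rigel and Orion: cost 2 + 6 = 8 ≤ 9, return 8 + 11 = 19.
No other feasible combination does better.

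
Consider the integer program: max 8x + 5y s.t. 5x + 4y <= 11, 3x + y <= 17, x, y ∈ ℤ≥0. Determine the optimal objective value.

16

(x,y)=(2,0) is feasible, giving 16.
(x,y)=(1,1) is feasible, giving 13.
(x,y)=(1,0) is feasible, giving 8.
No feasible integer point exceeds 16.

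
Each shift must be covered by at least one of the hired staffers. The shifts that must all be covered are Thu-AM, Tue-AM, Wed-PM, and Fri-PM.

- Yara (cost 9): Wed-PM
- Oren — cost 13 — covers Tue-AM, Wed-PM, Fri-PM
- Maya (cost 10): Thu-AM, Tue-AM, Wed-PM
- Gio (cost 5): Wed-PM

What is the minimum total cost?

23

Choose Oren and Maya: together they cover Thu-AM, Tue-AM, Wed-PM, Fri-PM — every shift.
Total cost: 13 + 10 = 23.
No cover costs less than 23.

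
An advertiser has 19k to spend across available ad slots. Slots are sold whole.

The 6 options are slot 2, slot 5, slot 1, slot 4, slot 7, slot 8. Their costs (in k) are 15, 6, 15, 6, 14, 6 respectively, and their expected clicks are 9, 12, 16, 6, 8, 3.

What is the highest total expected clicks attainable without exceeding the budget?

21

This is an integer program with binary decision variables.
slot 5 + slot 4: cost 6 + 6 = 12 ≤ 19, expected clicks 12 + 6 = 18.
slot 5 + slot 4 + slot 8: cost 6 + 6 + 6 = 18 ≤ 19, expected clicks 12 + 6 + 3 = 21.
Best is slot 5, slot 4, and slot 8 with total expected clicks 21.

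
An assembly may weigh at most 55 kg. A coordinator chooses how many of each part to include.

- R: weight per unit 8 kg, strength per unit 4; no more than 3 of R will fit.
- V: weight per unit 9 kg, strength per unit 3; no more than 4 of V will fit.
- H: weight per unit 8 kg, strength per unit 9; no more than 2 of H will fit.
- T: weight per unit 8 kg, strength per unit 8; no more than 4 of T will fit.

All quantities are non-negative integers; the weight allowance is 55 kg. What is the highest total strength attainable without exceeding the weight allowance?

50

1×R, 2×H, and 3×T: weight 48 ≤ 55, strength 1·4 + 2·9 + 3·8 = 46.
2×H and 4×T: weight 48 ≤ 55, strength 2·9 + 4·8 = 50.
Best is 50.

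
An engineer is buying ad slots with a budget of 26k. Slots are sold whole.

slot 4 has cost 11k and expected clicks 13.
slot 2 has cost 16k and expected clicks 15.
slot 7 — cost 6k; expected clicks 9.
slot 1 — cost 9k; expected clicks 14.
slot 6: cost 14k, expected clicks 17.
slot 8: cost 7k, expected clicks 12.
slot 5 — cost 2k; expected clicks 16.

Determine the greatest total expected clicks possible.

This is a 0-1 knapsack instance.
Allowing fractional choices, the relaxed optimum would be about 53.4, but ad slots are indivisible.
slot 4 + slot 7 + slot 8 + slot 5: cost 11 + 6 + 7 + 2 = 26 ≤ 26, expected clicks 13 + 9 + 12 + 16 = 50.
slot 7 + slot 1 + slot 8 + slot 5: cost 6 + 9 + 7 + 2 = 24 ≤ 26, expected clicks 9 + 14 + 12 + 16 = 51.
slot 1 + slot 6 + slot 5: cost 9 + 14 + 2 = 25 ≤ 26, expected clicks 14 + 17 + 16 = 47.
Best is slot 7, slot 1, slot 8, and slot 5 with total expected clicks 51.

51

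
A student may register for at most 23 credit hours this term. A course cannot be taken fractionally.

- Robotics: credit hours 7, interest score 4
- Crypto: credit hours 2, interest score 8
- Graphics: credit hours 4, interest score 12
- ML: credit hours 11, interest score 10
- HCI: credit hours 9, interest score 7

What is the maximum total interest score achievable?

This is a 0-1 knapsack instance.
Crypto + Graphics + ML: credit hours 2 + 4 + 11 = 17 ≤ 23, interest score 8 + 12 + 10 = 30.
Robotics + Crypto + Graphics + HCI: credit hours 7 + 2 + 4 + 9 = 22 ≤ 23, interest score 4 + 8 + 12 + 7 = 31.
Best is Robotics, Crypto, Graphics, and HCI with total interest score 31.

31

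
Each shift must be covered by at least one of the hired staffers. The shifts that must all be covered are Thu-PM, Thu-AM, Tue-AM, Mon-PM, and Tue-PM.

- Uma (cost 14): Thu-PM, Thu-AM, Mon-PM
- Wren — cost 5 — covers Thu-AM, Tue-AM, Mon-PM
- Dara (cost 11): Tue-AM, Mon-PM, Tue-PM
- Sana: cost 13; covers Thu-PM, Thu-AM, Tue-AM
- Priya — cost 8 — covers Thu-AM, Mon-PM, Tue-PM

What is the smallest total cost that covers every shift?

21

Choose Sana and Priya: together they cover Thu-PM, Thu-AM, Tue-AM, Mon-PM, Tue-PM — every shift.
Total cost: 13 + 8 = 21.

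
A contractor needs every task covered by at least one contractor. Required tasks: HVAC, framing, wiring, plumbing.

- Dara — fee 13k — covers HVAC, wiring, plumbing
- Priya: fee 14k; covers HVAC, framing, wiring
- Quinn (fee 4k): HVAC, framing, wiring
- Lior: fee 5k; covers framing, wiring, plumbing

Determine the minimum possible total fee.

Choose Quinn and Lior: together they cover HVAC, framing, wiring, plumbing — every task.
Total fee: 4 + 5 = 9.
No cover costs less than 9.

9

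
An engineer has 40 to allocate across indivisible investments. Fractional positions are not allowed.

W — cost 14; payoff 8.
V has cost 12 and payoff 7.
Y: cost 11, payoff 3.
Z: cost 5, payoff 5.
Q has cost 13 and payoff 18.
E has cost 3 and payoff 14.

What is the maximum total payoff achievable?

V + Z + Q + E: cost 12 + 5 + 13 + 3 = 33 ≤ 40, payoff 7 + 5 + 18 + 14 = 44.
W + Z + Q + E: cost 14 + 5 + 13 + 3 = 35 ≤ 40, payoff 8 + 5 + 18 + 14 = 45.
Best is W, Z, Q, and E with total payoff 45.

45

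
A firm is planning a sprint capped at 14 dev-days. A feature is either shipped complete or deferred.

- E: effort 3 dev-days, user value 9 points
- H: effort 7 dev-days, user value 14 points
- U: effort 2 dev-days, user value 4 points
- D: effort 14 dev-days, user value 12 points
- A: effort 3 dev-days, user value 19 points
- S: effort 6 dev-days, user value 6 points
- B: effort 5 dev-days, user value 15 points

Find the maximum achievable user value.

47

Take E, U, A, and B: effort 3 + 2 + 3 + 5 = 13 ≤ 14, user value 9 + 4 + 19 + 15 = 47.
No other feasible combination does better.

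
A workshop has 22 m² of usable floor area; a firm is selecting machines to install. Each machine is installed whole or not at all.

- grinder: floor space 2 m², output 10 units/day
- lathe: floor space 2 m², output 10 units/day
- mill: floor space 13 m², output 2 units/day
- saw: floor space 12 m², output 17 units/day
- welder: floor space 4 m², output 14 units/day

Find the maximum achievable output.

Allowing fractional choices, the relaxed optimum would be about 51.3, but machines are indivisible.
grinder + saw + welder: floor space 2 + 12 + 4 = 18 ≤ 22, output 10 + 17 + 14 = 41.
grinder + lathe + saw + welder: floor space 2 + 2 + 12 + 4 = 20 ≤ 22, output 10 + 10 + 17 + 14 = 51.
Best is grinder, lathe, saw, and welder with total output 51.

51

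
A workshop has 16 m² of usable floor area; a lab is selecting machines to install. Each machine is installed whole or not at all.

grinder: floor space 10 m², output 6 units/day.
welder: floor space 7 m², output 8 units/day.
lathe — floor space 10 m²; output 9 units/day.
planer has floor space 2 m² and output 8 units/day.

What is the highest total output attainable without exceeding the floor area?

17

This is an integer program with binary decision variables.
welder + planer: floor space 7 + 2 = 9 ≤ 16, output 8 + 8 = 16.
lathe + planer: floor space 10 + 2 = 12 ≤ 16, output 9 + 8 = 17.
Best is lathe and planer with total output 17.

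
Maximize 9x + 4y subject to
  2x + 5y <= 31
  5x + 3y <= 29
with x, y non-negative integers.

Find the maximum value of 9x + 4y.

(x,y)=(5,1): 2·5+5·1=15≤31, 5·5+3·1=28≤29, objective 49.
(x,y)=(5,0): 2·5+5·0=10≤31, 5·5+3·0=25≤29, objective 45.
No feasible integer point exceeds 49.

49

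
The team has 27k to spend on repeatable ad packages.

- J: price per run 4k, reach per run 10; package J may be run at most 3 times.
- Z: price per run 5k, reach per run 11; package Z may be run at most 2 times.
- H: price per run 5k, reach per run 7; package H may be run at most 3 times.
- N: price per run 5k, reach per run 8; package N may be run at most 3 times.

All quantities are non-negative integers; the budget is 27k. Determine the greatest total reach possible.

J has the best ratio (10/4); taking only J gives at most 3×10 = 30 (stopped by the supply cap of 3).
Mixing does better — 3×J, 2×Z, and 1×N: price 27 ≤ 27, reach 3·10 + 2·11 + 1·8 = 60.

60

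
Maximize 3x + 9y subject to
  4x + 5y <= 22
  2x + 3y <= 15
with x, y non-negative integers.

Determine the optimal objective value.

(x,y)=(0,4) is feasible, giving 36.
(x,y)=(1,3) is feasible, giving 30.
The best lattice point is (0,4), giving 36.

36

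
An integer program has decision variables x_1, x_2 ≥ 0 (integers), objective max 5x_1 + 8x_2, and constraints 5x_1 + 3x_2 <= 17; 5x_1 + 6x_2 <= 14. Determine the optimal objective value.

(x_1,x_2)=(0,2): 5·0+3·2=6≤17, 5·0+6·2=12≤14, objective 16.
(x_1,x_2)=(1,1): 5·1+3·1=8≤17, 5·1+6·1=11≤14, objective 13.
(x_1,x_2)=(0,1): 5·0+3·1=3≤17, 5·0+6·1=6≤14, objective 8.
No feasible integer point exceeds 16.

16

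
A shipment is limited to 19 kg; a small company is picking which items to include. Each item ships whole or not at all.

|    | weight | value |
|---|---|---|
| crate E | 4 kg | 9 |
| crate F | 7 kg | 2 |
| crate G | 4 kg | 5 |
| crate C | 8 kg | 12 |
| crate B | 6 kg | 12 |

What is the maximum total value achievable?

33

Allowing fractional choices, the relaxed optimum would be about 34.2, but items are indivisible.
crate E + crate C + crate B: weight 4 + 8 + 6 = 18 ≤ 19, value 9 + 12 + 12 = 33.
crate G + crate C + crate B: weight 4 + 8 + 6 = 18 ≤ 19, value 5 + 12 + 12 = 29.
crate E + crate G + crate B: weight 4 + 4 + 6 = 14 ≤ 19, value 9 + 5 + 12 = 26.
Best is crate E, crate C, and crate B with total value 33.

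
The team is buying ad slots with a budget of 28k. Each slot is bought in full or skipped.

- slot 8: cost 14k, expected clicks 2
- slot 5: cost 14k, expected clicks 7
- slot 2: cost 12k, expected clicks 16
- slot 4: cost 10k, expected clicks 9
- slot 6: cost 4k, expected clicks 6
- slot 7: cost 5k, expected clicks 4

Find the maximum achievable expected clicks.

31

slot 2 + slot 4 + slot 7: cost 12 + 10 + 5 = 27 ≤ 28, expected clicks 16 + 9 + 4 = 29.
slot 2 + slot 6 + slot 7: cost 12 + 4 + 5 = 21 ≤ 28, expected clicks 16 + 6 + 4 = 26.
slot 2 + slot 4 + slot 6: cost 12 + 10 + 4 = 26 ≤ 28, expected clicks 16 + 9 + 6 = 31.
Best is slot 2, slot 4, and slot 6 with total expected clicks 31.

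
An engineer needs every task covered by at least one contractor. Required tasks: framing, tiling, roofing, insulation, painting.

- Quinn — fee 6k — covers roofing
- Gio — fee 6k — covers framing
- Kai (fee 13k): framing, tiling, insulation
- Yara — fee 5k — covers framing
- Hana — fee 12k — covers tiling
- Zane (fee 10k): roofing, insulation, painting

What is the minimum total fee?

The greedy cost-per-new-task heuristic would pick Zane, Yara, and Hana for 27, but a cheaper cover exists.
Choose Kai and Zane: together they cover framing, tiling, roofing, insulation, painting — every task.
Total fee: 13 + 10 = 23.
No cover costs less than 23.

23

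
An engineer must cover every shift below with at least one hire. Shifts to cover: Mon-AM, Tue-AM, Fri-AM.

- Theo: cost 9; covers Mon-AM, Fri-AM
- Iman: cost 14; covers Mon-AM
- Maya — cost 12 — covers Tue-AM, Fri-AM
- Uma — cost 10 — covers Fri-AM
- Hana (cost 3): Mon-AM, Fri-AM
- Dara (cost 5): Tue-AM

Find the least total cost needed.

8

This is an integer covering problem.
Choose Hana and Dara: together they cover Mon-AM, Tue-AM, Fri-AM — every shift.
Total cost: 3 + 5 = 8.
No cover costs less than 8.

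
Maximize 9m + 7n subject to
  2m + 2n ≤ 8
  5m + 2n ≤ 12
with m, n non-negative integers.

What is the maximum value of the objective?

30

The continuous relaxation peaks at (1.33, 2.67) with value 30.67; rounding to a feasible lattice point costs some objective.
(m,n)=(1,3): 2·1+2·3=8≤8, 5·1+2·3=11≤12, objective 30.
(m,n)=(0,4): 2·0+2·4=8≤8, 5·0+2·4=8≤12, objective 28.
(m,n)=(2,1): 2·2+2·1=6≤8, 5·2+2·1=12≤12, objective 25.
No feasible integer point exceeds 30.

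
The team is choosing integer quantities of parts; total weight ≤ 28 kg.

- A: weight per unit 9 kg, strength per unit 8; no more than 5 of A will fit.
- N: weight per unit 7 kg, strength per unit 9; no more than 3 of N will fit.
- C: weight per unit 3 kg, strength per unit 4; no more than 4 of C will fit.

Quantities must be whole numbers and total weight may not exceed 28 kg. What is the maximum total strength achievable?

2×N and 4×C: weight 26 ≤ 28, strength 2·9 + 4·4 = 34.
3×N and 2×C: weight 27 ≤ 28, strength 3·9 + 2·4 = 35.
Best is 35.

35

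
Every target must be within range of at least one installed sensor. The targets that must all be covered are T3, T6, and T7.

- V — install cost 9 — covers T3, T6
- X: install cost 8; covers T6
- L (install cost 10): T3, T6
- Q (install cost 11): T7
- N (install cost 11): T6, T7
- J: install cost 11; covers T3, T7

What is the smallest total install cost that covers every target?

19

The greedy cost-per-new-target heuristic would pick V and Q for 20, but a cheaper cover exists.
Choose X and J: together they cover T3, T6, T7 — every target.
Total install cost: 8 + 11 = 19.
No cover costs less than 19.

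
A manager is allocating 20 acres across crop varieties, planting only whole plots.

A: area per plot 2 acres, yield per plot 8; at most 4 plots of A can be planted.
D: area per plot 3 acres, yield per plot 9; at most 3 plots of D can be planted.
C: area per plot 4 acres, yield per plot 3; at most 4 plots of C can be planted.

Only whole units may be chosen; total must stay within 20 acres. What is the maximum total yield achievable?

A has the best ratio (8/2); taking only A gives at most 4×8 = 32 (stopped by the supply cap of 4).
Mixing does better — 4×A and 3×D: area 17 ≤ 20, yield 4·8 + 3·9 = 59.

59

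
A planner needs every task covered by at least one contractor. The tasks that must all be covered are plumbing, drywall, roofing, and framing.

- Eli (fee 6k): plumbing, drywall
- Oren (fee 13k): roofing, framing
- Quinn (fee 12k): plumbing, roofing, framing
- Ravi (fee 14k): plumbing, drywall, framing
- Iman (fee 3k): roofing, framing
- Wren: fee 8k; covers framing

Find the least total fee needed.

Choose Eli and Iman: together they cover plumbing, drywall, roofing, framing — every task.
Total fee: 6 + 3 = 9.
No cover costs less than 9.

9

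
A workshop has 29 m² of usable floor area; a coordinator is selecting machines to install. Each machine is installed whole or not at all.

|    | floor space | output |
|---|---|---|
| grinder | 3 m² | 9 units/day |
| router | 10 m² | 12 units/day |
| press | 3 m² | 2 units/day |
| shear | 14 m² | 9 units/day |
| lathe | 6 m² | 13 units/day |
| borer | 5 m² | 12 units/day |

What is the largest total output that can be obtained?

48

Treat it as a binary knapsack problem.
Take grinder, router, press, lathe, and borer: floor space 3 + 10 + 3 + 6 + 5 = 27 ≤ 29, output 9 + 12 + 2 + 13 + 12 = 48.
No other feasible combination does better.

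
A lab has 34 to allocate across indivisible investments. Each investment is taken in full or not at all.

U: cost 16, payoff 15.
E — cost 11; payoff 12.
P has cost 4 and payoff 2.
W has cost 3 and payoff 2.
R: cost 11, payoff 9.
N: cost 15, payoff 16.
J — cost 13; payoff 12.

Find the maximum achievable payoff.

33

Take U, W, and N: cost 16 + 3 + 15 = 34 ≤ 34, payoff 15 + 2 + 16 = 33.
No other feasible combination does better.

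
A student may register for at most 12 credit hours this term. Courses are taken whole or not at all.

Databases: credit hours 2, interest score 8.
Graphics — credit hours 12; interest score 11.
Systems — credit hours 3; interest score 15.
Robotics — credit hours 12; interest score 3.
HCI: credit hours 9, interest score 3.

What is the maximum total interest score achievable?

23

Take Databases and Systems: credit hours 2 + 3 = 5 ≤ 12, interest score 8 + 15 = 23.
No other feasible combination does better.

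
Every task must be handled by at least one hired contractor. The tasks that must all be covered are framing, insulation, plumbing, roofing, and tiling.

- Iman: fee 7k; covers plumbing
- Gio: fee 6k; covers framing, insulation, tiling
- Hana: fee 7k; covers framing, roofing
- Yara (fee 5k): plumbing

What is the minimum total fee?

Choose Gio, Hana, and Yara: together they cover framing, insulation, plumbing, roofing, tiling — every task.
Total fee: 6 + 7 + 5 = 18.
No cover costs less than 18.

18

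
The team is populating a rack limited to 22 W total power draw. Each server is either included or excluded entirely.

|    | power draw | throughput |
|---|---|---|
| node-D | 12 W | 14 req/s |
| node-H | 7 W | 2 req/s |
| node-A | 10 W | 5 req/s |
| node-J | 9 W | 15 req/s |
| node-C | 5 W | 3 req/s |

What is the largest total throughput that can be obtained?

29

node-A + node-J: power draw 10 + 9 = 19 ≤ 22, throughput 5 + 15 = 20.
node-D + node-J: power draw 12 + 9 = 21 ≤ 22, throughput 14 + 15 = 29.
Best is node-D and node-J with total throughput 29.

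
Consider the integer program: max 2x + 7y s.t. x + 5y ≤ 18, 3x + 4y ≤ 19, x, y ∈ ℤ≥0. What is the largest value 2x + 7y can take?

25

Relaxing integrality, the LP optimum is 26.45 at (x,y) = (2.09, 3.18), which is not an integer point.
(x,y)=(2,3): 1·2+5·3=17≤18, 3·2+4·3=18≤19, objective 25.
(x,y)=(1,3): 1·1+5·3=16≤18, 3·1+4·3=15≤19, objective 23.
The best lattice point is (2,3), giving 25.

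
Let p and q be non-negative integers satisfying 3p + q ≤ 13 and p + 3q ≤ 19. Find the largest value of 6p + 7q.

48

Relaxing integrality, the LP optimum is 53.50 at (p,q) = (2.5, 5.5), which is not an integer point.
(p,q)=(1,6): 3·1+1·6=9≤13, 1·1+3·6=19≤19, objective 48.
(p,q)=(2,5): 3·2+1·5=11≤13, 1·2+3·5=17≤19, objective 47.
(p,q)=(3,4): 3·3+1·4=13≤13, 1·3+3·4=15≤19, objective 46.
No feasible integer point exceeds 48.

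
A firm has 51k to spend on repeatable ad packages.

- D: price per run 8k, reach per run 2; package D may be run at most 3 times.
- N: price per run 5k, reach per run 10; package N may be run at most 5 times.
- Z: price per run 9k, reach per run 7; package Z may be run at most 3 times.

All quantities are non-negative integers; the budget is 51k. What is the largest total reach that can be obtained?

N has the best ratio (10/5); taking only N gives at most 5×10 = 50 (stopped by the supply cap of 5).
Mixing does better — 1×D, 5×N, and 2×Z: price 51 ≤ 51, reach 1·2 + 5·10 + 2·7 = 66.

66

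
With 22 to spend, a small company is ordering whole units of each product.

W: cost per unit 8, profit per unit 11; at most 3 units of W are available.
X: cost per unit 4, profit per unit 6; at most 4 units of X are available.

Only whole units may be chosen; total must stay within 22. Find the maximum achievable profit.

This is a bounded integer knapsack.
X has the best ratio (6/4); taking only X gives at most 4×6 = 24 (stopped by the supply cap of 4).
Mixing does better — 1×W and 3×X: cost 20 ≤ 22, profit 1·11 + 3·6 = 29.

29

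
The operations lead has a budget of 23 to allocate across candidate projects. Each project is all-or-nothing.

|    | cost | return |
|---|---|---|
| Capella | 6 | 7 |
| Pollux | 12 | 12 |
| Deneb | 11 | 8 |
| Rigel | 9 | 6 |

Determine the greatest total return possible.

20

Capella + Pollux: cost 6 + 12 = 18 ≤ 23, return 7 + 12 = 19.
Pollux + Rigel: cost 12 + 9 = 21 ≤ 23, return 12 + 6 = 18.
Pollux + Deneb: cost 12 + 11 = 23 ≤ 23, return 12 + 8 = 20.
Best is Pollux and Deneb with total return 20.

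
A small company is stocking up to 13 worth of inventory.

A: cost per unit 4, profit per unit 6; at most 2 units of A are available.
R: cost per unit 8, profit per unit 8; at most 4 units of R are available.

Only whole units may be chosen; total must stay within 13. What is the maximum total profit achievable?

2×A: cost 8 ≤ 13, profit 2·6 = 12.
1×A and 1×R: cost 12 ≤ 13, profit 1·6 + 1·8 = 14.
Best is 14.

14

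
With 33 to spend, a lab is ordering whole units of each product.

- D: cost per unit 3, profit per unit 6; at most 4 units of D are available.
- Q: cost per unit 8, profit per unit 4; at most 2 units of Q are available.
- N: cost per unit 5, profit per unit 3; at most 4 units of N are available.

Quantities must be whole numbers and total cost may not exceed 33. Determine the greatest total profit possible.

Take 4×D and 4×N: cost 32 ≤ 33, profit 4·6 + 4·3 = 36.
D has the best ratio (6/3) and is taken to its limit of 4; remaining capacity is filled optimally with the others.

36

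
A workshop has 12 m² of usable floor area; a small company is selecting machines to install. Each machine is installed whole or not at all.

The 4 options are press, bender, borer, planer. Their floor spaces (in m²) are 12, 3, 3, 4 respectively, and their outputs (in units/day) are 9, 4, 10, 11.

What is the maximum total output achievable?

25

This is a 0-1 knapsack instance.
Allowing fractional choices, the relaxed optimum would be about 26.5, but machines are indivisible.
bender + borer + planer: floor space 3 + 3 + 4 = 10 ≤ 12, output 4 + 10 + 11 = 25.
borer + planer: floor space 3 + 4 = 7 ≤ 12, output 10 + 11 = 21.
Best is bender, borer, and planer with total output 25.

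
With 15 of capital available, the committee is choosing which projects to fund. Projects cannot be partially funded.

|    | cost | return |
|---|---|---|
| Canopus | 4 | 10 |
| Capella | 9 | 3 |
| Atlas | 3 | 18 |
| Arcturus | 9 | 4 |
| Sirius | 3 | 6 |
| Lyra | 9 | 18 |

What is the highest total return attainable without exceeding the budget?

Allowing fractional choices, the relaxed optimum would be about 44.0, but projects are indivisible.
Atlas + Sirius + Lyra: cost 3 + 3 + 9 = 15 ≤ 15, return 18 + 6 + 18 = 42.
Atlas + Lyra: cost 3 + 9 = 12 ≤ 15, return 18 + 18 = 36.
Best is Atlas, Sirius, and Lyra with total return 42.

42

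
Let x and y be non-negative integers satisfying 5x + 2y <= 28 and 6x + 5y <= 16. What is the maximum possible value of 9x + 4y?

(x,y)=(2,0) is feasible, giving 18.
(x,y)=(1,1) is feasible, giving 13.
(x,y)=(1,0) is feasible, giving 9.
No feasible integer point exceeds 18.

18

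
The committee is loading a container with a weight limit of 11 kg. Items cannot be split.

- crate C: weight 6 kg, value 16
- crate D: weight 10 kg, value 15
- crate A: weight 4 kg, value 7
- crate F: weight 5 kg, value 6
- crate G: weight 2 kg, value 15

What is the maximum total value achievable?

31

Treat it as a binary knapsack problem.
Allowing fractional choices, the relaxed optimum would be about 36.2, but items are indivisible.
crate C + crate G: weight 6 + 2 = 8 ≤ 11, value 16 + 15 = 31.
crate A + crate F + crate G: weight 4 + 5 + 2 = 11 ≤ 11, value 7 + 6 + 15 = 28.
Best is crate C and crate G with total value 31.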